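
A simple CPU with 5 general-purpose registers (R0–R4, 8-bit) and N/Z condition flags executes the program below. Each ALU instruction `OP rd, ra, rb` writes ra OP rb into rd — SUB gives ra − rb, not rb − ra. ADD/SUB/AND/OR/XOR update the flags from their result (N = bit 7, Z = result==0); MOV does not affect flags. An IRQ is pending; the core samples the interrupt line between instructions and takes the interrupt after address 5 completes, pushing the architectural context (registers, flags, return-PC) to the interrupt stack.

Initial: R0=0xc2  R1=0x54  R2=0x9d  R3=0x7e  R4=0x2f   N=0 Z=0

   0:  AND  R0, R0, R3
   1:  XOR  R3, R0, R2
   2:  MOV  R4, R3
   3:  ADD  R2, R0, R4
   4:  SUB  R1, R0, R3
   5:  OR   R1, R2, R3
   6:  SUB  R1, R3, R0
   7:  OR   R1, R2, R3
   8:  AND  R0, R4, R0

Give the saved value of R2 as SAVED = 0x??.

after  0: R0=0x42 R1=0x54 R2=0x9d R3=0x7e R4=0x2f  N=0 Z=0
after  1: R0=0x42 R1=0x54 R2=0x9d R3=0xdf R4=0x2f  N=1 Z=0
after  2: R0=0x42 R1=0x54 R2=0x9d R3=0xdf R4=0xdf  N=1 Z=0
after  3: R0=0x42 R1=0x54 R2=0x21 R3=0xdf R4=0xdf  N=0 Z=0
after  4: R0=0x42 R1=0x63 R2=0x21 R3=0xdf R4=0xdf  N=0 Z=0
after  5: R0=0x42 R1=0xff R2=0x21 R3=0xdf R4=0xdf  N=1 Z=0
-- IRQ taken; context saved, return-PC = 6 --

SAVED = 0x21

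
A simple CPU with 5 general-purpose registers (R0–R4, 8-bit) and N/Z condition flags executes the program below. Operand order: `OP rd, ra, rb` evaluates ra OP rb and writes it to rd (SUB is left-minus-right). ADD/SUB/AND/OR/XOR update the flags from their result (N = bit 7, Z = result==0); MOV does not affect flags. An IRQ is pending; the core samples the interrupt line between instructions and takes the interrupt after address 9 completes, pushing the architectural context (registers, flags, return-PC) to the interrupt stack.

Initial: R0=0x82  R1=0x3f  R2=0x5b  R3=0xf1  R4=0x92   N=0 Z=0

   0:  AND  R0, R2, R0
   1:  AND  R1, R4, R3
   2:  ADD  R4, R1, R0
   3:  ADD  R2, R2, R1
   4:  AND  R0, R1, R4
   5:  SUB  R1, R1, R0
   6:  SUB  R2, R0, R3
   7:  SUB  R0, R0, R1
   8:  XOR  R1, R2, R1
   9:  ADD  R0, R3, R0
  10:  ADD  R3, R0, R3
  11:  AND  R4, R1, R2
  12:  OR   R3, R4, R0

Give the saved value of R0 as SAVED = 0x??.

SAVED = 0x81

after  0: R0=0x02 R1=0x3f R2=0x5b R3=0xf1 R4=0x92  N=0 Z=0
after  1: R0=0x02 R1=0x90 R2=0x5b R3=0xf1 R4=0x92  N=1 Z=0
after  2: R0=0x02 R1=0x90 R2=0x5b R3=0xf1 R4=0x92  N=1 Z=0
after  3: R0=0x02 R1=0x90 R2=0xeb R3=0xf1 R4=0x92  N=1 Z=0
after  4: R0=0x90 R1=0x90 R2=0xeb R3=0xf1 R4=0x92  N=1 Z=0
after  5: R0=0x90 R1=0x00 R2=0xeb R3=0xf1 R4=0x92  N=0 Z=1
after  6: R0=0x90 R1=0x00 R2=0x9f R3=0xf1 R4=0x92  N=1 Z=0
after  7: R0=0x90 R1=0x00 R2=0x9f R3=0xf1 R4=0x92  N=1 Z=0
after  8: R0=0x90 R1=0x9f R2=0x9f R3=0xf1 R4=0x92  N=1 Z=0
after  9: R0=0x81 R1=0x9f R2=0x9f R3=0xf1 R4=0x92  N=1 Z=0
-- IRQ taken; context saved, return-PC = 10 --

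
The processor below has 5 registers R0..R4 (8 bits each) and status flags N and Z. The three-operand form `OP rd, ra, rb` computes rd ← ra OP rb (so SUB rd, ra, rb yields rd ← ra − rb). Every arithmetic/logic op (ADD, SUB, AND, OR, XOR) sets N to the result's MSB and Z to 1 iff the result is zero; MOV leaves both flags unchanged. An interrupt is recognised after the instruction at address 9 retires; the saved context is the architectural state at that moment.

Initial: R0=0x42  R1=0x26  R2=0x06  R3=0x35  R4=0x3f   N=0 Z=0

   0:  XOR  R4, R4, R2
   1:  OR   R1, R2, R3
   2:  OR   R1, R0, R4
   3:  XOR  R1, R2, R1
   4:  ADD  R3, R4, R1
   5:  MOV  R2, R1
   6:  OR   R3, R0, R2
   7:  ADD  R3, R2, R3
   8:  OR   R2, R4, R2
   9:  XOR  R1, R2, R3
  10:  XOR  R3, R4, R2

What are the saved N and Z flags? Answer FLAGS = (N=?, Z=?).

after  0: R0=0x42 R1=0x26 R2=0x06 R3=0x35 R4=0x39  N=0 Z=0
after  1: R0=0x42 R1=0x37 R2=0x06 R3=0x35 R4=0x39  N=0 Z=0
after  2: R0=0x42 R1=0x7b R2=0x06 R3=0x35 R4=0x39  N=0 Z=0
after  3: R0=0x42 R1=0x7d R2=0x06 R3=0x35 R4=0x39  N=0 Z=0
after  4: R0=0x42 R1=0x7d R2=0x06 R3=0xb6 R4=0x39  N=1 Z=0
after  5: R0=0x42 R1=0x7d R2=0x7d R3=0xb6 R4=0x39  N=1 Z=0
after  6: R0=0x42 R1=0x7d R2=0x7d R3=0x7f R4=0x39  N=0 Z=0
after  7: R0=0x42 R1=0x7d R2=0x7d R3=0xfc R4=0x39  N=1 Z=0
after  8: R0=0x42 R1=0x7d R2=0x7d R3=0xfc R4=0x39  N=0 Z=0
after  9: R0=0x42 R1=0x81 R2=0x7d R3=0xfc R4=0x39  N=1 Z=0
-- IRQ taken; context saved, return-PC = 10 --

FLAGS = (N=1, Z=0)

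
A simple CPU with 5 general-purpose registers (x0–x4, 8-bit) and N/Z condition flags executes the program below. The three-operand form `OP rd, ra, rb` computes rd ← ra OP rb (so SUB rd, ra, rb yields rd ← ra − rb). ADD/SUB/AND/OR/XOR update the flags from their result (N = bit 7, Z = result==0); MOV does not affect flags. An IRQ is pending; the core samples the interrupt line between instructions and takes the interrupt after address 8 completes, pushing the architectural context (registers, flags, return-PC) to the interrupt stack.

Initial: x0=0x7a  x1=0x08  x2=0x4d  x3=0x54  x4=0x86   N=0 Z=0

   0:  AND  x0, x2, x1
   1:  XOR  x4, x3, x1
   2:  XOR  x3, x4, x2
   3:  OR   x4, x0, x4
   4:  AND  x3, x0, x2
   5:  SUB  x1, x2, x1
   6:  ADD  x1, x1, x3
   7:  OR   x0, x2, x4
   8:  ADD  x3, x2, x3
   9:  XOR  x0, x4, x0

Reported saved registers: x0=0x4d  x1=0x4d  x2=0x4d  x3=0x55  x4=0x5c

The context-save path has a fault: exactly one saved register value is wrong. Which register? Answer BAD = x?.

after  0: x0=0x08 x1=0x08 x2=0x4d x3=0x54 x4=0x86  N=0 Z=0
after  1: x0=0x08 x1=0x08 x2=0x4d x3=0x54 x4=0x5c  N=0 Z=0
after  2: x0=0x08 x1=0x08 x2=0x4d x3=0x11 x4=0x5c  N=0 Z=0
after  3: x0=0x08 x1=0x08 x2=0x4d x3=0x11 x4=0x5c  N=0 Z=0
after  4: x0=0x08 x1=0x08 x2=0x4d x3=0x08 x4=0x5c  N=0 Z=0
after  5: x0=0x08 x1=0x45 x2=0x4d x3=0x08 x4=0x5c  N=0 Z=0
after  6: x0=0x08 x1=0x4d x2=0x4d x3=0x08 x4=0x5c  N=0 Z=0
after  7: x0=0x5d x1=0x4d x2=0x4d x3=0x08 x4=0x5c  N=0 Z=0
after  8: x0=0x5d x1=0x4d x2=0x4d x3=0x55 x4=0x5c  N=0 Z=0
-- IRQ taken; context saved, return-PC = 9 --
mismatch: x0: reported 0x4d vs actual 0x5d

BAD = x0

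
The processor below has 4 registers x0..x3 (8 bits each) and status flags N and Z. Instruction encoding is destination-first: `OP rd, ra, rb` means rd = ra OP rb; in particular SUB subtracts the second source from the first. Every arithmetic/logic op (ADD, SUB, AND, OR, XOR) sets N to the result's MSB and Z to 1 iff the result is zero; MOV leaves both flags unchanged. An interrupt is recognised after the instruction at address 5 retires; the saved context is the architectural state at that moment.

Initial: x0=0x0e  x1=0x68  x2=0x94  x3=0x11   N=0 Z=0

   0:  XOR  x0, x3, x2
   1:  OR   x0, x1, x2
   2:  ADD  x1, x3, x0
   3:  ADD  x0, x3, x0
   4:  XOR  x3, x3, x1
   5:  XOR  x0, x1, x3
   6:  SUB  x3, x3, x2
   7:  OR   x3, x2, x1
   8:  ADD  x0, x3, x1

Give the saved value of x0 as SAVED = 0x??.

SAVED = 0x11

after  0: x0=0x85 x1=0x68 x2=0x94 x3=0x11  N=1 Z=0
after  1: x0=0xfc x1=0x68 x2=0x94 x3=0x11  N=1 Z=0
after  2: x0=0xfc x1=0x0d x2=0x94 x3=0x11  N=0 Z=0
after  3: x0=0x0d x1=0x0d x2=0x94 x3=0x11  N=0 Z=0
after  4: x0=0x0d x1=0x0d x2=0x94 x3=0x1c  N=0 Z=0
after  5: x0=0x11 x1=0x0d x2=0x94 x3=0x1c  N=0 Z=0
-- IRQ taken; context saved, return-PC = 6 --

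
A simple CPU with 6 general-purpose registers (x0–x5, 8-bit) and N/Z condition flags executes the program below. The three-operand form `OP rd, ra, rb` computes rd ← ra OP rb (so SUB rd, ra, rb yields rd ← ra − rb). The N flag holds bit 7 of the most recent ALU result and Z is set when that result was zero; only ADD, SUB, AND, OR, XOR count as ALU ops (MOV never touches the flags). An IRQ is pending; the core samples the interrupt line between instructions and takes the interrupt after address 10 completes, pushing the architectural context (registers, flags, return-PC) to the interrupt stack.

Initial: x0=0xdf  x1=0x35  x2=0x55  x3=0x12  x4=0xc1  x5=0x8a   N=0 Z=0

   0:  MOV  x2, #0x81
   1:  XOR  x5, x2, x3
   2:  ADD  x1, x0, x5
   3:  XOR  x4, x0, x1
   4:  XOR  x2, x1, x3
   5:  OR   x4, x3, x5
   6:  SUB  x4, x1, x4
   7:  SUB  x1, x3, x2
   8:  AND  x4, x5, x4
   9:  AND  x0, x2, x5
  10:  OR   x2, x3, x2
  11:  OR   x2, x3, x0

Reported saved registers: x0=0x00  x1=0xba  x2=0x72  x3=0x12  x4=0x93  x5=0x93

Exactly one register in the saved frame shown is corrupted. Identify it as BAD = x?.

after  0: x0=0xdf x1=0x35 x2=0x81 x3=0x12 x4=0xc1 x5=0x8a  N=0 Z=0
after  1: x0=0xdf x1=0x35 x2=0x81 x3=0x12 x4=0xc1 x5=0x93  N=1 Z=0
after  2: x0=0xdf x1=0x72 x2=0x81 x3=0x12 x4=0xc1 x5=0x93  N=0 Z=0
after  3: x0=0xdf x1=0x72 x2=0x81 x3=0x12 x4=0xad x5=0x93  N=1 Z=0
after  4: x0=0xdf x1=0x72 x2=0x60 x3=0x12 x4=0xad x5=0x93  N=0 Z=0
after  5: x0=0xdf x1=0x72 x2=0x60 x3=0x12 x4=0x93 x5=0x93  N=1 Z=0
after  6: x0=0xdf x1=0x72 x2=0x60 x3=0x12 x4=0xdf x5=0x93  N=1 Z=0
after  7: x0=0xdf x1=0xb2 x2=0x60 x3=0x12 x4=0xdf x5=0x93  N=1 Z=0
after  8: x0=0xdf x1=0xb2 x2=0x60 x3=0x12 x4=0x93 x5=0x93  N=1 Z=0
after  9: x0=0x00 x1=0xb2 x2=0x60 x3=0x12 x4=0x93 x5=0x93  N=0 Z=1
after 10: x0=0x00 x1=0xb2 x2=0x72 x3=0x12 x4=0x93 x5=0x93  N=0 Z=0
-- IRQ taken; context saved, return-PC = 11 --
mismatch: x1: reported 0xba vs actual 0xb2

BAD = x1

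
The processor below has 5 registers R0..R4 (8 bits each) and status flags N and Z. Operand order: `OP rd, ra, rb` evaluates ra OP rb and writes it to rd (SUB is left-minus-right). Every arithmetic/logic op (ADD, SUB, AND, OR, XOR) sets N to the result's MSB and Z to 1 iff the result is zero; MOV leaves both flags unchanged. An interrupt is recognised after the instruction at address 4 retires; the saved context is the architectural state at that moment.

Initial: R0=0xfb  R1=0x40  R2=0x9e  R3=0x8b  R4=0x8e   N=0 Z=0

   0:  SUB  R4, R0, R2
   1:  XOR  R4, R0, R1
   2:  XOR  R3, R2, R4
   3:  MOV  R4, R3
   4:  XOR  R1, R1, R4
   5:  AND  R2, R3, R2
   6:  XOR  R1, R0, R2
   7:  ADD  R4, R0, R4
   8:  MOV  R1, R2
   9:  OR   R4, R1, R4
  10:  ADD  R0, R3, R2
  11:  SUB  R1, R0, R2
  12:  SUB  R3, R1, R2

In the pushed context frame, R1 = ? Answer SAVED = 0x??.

SAVED = 0x65

after  0: R0=0xfb R1=0x40 R2=0x9e R3=0x8b R4=0x5d  N=0 Z=0
after  1: R0=0xfb R1=0x40 R2=0x9e R3=0x8b R4=0xbb  N=1 Z=0
after  2: R0=0xfb R1=0x40 R2=0x9e R3=0x25 R4=0xbb  N=0 Z=0
after  3: R0=0xfb R1=0x40 R2=0x9e R3=0x25 R4=0x25  N=0 Z=0
after  4: R0=0xfb R1=0x65 R2=0x9e R3=0x25 R4=0x25  N=0 Z=0
-- IRQ taken; context saved, return-PC = 5 --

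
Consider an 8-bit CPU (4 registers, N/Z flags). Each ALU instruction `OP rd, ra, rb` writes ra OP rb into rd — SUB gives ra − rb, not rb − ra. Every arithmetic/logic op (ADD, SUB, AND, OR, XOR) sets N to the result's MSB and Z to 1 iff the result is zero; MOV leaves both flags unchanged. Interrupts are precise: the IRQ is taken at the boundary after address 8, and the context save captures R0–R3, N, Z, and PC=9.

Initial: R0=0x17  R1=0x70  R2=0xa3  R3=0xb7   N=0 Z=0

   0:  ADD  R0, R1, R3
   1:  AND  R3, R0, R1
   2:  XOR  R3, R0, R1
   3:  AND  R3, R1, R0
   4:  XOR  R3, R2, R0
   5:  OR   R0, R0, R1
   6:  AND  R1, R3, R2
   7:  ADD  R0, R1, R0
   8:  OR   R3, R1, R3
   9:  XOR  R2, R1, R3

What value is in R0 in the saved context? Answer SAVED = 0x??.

after  0: R0=0x27 R1=0x70 R2=0xa3 R3=0xb7  N=0 Z=0
after  1: R0=0x27 R1=0x70 R2=0xa3 R3=0x20  N=0 Z=0
after  2: R0=0x27 R1=0x70 R2=0xa3 R3=0x57  N=0 Z=0
after  3: R0=0x27 R1=0x70 R2=0xa3 R3=0x20  N=0 Z=0
after  4: R0=0x27 R1=0x70 R2=0xa3 R3=0x84  N=1 Z=0
after  5: R0=0x77 R1=0x70 R2=0xa3 R3=0x84  N=0 Z=0
after  6: R0=0x77 R1=0x80 R2=0xa3 R3=0x84  N=1 Z=0
after  7: R0=0xf7 R1=0x80 R2=0xa3 R3=0x84  N=1 Z=0
after  8: R0=0xf7 R1=0x80 R2=0xa3 R3=0x84  N=1 Z=0
-- IRQ taken; context saved, return-PC = 9 --

SAVED = 0xf7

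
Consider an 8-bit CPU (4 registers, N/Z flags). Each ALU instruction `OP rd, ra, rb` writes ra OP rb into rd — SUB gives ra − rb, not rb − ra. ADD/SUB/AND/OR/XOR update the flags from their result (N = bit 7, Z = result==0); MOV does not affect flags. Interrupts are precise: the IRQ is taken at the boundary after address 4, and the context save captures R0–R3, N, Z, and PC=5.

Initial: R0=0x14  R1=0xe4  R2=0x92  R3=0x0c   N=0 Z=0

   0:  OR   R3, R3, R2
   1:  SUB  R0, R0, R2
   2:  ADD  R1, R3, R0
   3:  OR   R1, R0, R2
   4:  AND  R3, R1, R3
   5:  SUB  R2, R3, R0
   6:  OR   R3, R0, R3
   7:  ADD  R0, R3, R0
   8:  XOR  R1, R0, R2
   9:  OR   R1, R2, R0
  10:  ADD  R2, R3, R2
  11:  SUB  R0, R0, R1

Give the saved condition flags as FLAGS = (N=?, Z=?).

FLAGS = (N=1, Z=0)

after  0: R0=0x14 R1=0xe4 R2=0x92 R3=0x9e  N=1 Z=0
after  1: R0=0x82 R1=0xe4 R2=0x92 R3=0x9e  N=1 Z=0
after  2: R0=0x82 R1=0x20 R2=0x92 R3=0x9e  N=0 Z=0
after  3: R0=0x82 R1=0x92 R2=0x92 R3=0x9e  N=1 Z=0
after  4: R0=0x82 R1=0x92 R2=0x92 R3=0x92  N=1 Z=0
-- IRQ taken; context saved, return-PC = 5 --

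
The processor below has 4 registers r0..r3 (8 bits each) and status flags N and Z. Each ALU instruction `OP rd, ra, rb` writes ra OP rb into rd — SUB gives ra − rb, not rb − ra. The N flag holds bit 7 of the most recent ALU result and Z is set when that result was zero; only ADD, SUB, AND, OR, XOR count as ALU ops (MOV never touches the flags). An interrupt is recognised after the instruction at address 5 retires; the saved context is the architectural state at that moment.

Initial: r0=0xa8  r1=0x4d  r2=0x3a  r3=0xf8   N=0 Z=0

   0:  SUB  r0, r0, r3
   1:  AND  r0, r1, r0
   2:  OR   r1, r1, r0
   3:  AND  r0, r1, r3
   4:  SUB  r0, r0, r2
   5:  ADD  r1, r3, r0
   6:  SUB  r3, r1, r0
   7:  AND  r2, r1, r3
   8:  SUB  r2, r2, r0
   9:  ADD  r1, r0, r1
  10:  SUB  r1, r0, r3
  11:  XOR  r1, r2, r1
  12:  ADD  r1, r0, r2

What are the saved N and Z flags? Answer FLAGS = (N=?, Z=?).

after  0: r0=0xb0 r1=0x4d r2=0x3a r3=0xf8  N=1 Z=0
after  1: r0=0x00 r1=0x4d r2=0x3a r3=0xf8  N=0 Z=1
after  2: r0=0x00 r1=0x4d r2=0x3a r3=0xf8  N=0 Z=0
after  3: r0=0x48 r1=0x4d r2=0x3a r3=0xf8  N=0 Z=0
after  4: r0=0x0e r1=0x4d r2=0x3a r3=0xf8  N=0 Z=0
after  5: r0=0x0e r1=0x06 r2=0x3a r3=0xf8  N=0 Z=0
-- IRQ taken; context saved, return-PC = 6 --

FLAGS = (N=0, Z=0)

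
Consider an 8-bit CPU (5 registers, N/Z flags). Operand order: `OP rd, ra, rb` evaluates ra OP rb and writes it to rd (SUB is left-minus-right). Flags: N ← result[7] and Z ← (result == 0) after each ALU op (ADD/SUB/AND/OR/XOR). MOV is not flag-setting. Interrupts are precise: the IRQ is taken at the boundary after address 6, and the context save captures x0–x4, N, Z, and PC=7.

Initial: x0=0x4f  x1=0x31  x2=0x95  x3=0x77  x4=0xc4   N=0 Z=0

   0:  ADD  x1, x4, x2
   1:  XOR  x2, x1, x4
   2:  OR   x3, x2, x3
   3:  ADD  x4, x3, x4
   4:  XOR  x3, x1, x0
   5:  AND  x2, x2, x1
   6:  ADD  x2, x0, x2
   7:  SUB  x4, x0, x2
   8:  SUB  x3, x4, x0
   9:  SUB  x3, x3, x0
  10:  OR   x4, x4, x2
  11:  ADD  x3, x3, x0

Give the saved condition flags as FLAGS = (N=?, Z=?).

FLAGS = (N=0, Z=0)

after  0: x0=0x4f x1=0x59 x2=0x95 x3=0x77 x4=0xc4  N=0 Z=0
after  1: x0=0x4f x1=0x59 x2=0x9d x3=0x77 x4=0xc4  N=1 Z=0
after  2: x0=0x4f x1=0x59 x2=0x9d x3=0xff x4=0xc4  N=1 Z=0
after  3: x0=0x4f x1=0x59 x2=0x9d x3=0xff x4=0xc3  N=1 Z=0
after  4: x0=0x4f x1=0x59 x2=0x9d x3=0x16 x4=0xc3  N=0 Z=0
after  5: x0=0x4f x1=0x59 x2=0x19 x3=0x16 x4=0xc3  N=0 Z=0
after  6: x0=0x4f x1=0x59 x2=0x68 x3=0x16 x4=0xc3  N=0 Z=0
-- IRQ taken; context saved, return-PC = 7 --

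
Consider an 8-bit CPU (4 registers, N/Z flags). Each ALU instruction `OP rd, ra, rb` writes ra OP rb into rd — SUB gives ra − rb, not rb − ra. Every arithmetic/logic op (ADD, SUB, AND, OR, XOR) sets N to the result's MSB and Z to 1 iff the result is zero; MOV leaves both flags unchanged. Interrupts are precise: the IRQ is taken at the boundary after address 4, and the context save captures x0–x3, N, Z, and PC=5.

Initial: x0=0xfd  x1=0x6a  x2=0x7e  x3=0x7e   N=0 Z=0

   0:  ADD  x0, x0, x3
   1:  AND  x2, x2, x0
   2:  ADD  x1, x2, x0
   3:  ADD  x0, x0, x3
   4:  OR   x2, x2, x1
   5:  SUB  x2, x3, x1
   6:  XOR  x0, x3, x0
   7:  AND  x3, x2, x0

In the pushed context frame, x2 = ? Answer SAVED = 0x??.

SAVED = 0xff

after  0: x0=0x7b x1=0x6a x2=0x7e x3=0x7e  N=0 Z=0
after  1: x0=0x7b x1=0x6a x2=0x7a x3=0x7e  N=0 Z=0
after  2: x0=0x7b x1=0xf5 x2=0x7a x3=0x7e  N=1 Z=0
after  3: x0=0xf9 x1=0xf5 x2=0x7a x3=0x7e  N=1 Z=0
after  4: x0=0xf9 x1=0xf5 x2=0xff x3=0x7e  N=1 Z=0
-- IRQ taken; context saved, return-PC = 5 --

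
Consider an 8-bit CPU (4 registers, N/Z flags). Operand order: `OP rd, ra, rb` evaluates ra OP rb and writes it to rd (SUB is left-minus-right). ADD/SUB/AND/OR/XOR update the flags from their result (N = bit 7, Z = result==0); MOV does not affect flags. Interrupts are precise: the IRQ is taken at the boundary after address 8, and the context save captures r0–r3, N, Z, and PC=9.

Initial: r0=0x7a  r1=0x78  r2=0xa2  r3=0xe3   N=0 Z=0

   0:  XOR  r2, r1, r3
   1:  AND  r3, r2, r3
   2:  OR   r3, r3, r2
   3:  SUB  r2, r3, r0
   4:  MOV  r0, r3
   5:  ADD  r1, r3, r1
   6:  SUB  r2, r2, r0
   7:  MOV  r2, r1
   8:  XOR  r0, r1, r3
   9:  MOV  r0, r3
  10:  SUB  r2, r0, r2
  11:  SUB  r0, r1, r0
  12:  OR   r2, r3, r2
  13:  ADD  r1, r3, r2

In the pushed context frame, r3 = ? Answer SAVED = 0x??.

after  0: r0=0x7a r1=0x78 r2=0x9b r3=0xe3  N=1 Z=0
after  1: r0=0x7a r1=0x78 r2=0x9b r3=0x83  N=1 Z=0
after  2: r0=0x7a r1=0x78 r2=0x9b r3=0x9b  N=1 Z=0
after  3: r0=0x7a r1=0x78 r2=0x21 r3=0x9b  N=0 Z=0
after  4: r0=0x9b r1=0x78 r2=0x21 r3=0x9b  N=0 Z=0
after  5: r0=0x9b r1=0x13 r2=0x21 r3=0x9b  N=0 Z=0
after  6: r0=0x9b r1=0x13 r2=0x86 r3=0x9b  N=1 Z=0
after  7: r0=0x9b r1=0x13 r2=0x13 r3=0x9b  N=1 Z=0
after  8: r0=0x88 r1=0x13 r2=0x13 r3=0x9b  N=1 Z=0
-- IRQ taken; context saved, return-PC = 9 --

SAVED = 0x9b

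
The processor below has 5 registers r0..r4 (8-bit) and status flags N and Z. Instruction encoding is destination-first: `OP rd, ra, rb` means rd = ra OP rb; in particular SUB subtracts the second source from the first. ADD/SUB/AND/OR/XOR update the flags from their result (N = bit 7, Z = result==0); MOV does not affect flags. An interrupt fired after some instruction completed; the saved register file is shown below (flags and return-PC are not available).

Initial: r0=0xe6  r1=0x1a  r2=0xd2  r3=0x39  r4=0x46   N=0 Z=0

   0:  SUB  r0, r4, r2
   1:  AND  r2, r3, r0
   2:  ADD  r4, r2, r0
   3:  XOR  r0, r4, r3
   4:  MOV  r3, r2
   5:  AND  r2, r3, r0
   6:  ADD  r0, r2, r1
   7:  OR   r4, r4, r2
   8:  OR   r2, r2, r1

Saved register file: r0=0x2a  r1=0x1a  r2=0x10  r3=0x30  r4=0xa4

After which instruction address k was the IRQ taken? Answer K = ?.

after  0: r0=0x74 r1=0x1a r2=0xd2 r3=0x39 r4=0x46  N=0 Z=0
after  1: r0=0x74 r1=0x1a r2=0x30 r3=0x39 r4=0x46  N=0 Z=0
after  2: r0=0x74 r1=0x1a r2=0x30 r3=0x39 r4=0xa4  N=1 Z=0
after  3: r0=0x9d r1=0x1a r2=0x30 r3=0x39 r4=0xa4  N=1 Z=0
after  4: r0=0x9d r1=0x1a r2=0x30 r3=0x30 r4=0xa4  N=1 Z=0
after  5: r0=0x9d r1=0x1a r2=0x10 r3=0x30 r4=0xa4  N=0 Z=0
after  6: r0=0x2a r1=0x1a r2=0x10 r3=0x30 r4=0xa4  N=0 Z=0
-- IRQ taken; context saved, return-PC = 7 --

K = 6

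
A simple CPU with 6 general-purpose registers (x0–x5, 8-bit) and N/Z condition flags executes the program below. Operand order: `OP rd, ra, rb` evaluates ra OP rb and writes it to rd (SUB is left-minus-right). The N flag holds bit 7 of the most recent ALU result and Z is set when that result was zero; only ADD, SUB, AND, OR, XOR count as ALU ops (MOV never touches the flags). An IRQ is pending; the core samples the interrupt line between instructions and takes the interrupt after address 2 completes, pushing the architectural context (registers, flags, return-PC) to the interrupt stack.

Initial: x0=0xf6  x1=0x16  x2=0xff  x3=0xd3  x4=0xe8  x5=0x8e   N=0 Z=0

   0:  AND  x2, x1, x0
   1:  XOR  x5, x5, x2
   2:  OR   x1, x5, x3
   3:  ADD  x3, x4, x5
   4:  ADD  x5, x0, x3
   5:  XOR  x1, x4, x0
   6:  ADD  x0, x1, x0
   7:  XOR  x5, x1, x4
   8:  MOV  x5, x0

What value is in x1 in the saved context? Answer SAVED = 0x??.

after  0: x0=0xf6 x1=0x16 x2=0x16 x3=0xd3 x4=0xe8 x5=0x8e  N=0 Z=0
after  1: x0=0xf6 x1=0x16 x2=0x16 x3=0xd3 x4=0xe8 x5=0x98  N=1 Z=0
after  2: x0=0xf6 x1=0xdb x2=0x16 x3=0xd3 x4=0xe8 x5=0x98  N=1 Z=0
-- IRQ taken; context saved, return-PC = 3 --

SAVED = 0xdb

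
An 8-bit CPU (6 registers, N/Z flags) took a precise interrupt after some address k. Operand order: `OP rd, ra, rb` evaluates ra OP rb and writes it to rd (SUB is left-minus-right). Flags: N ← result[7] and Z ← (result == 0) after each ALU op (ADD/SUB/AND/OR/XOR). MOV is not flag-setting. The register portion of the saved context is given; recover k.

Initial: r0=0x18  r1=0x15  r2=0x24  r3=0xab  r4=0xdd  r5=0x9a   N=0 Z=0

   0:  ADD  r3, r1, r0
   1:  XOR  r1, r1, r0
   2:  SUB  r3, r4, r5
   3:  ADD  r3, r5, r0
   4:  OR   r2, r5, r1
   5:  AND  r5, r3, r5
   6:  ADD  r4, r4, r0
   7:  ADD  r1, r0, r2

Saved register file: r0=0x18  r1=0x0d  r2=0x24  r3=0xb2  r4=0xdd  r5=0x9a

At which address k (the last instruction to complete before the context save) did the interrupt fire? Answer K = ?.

after  0: r0=0x18 r1=0x15 r2=0x24 r3=0x2d r4=0xdd r5=0x9a  N=0 Z=0
after  1: r0=0x18 r1=0x0d r2=0x24 r3=0x2d r4=0xdd r5=0x9a  N=0 Z=0
after  2: r0=0x18 r1=0x0d r2=0x24 r3=0x43 r4=0xdd r5=0x9a  N=0 Z=0
after  3: r0=0x18 r1=0x0d r2=0x24 r3=0xb2 r4=0xdd r5=0x9a  N=1 Z=0
-- IRQ taken; context saved, return-PC = 4 --

K = 3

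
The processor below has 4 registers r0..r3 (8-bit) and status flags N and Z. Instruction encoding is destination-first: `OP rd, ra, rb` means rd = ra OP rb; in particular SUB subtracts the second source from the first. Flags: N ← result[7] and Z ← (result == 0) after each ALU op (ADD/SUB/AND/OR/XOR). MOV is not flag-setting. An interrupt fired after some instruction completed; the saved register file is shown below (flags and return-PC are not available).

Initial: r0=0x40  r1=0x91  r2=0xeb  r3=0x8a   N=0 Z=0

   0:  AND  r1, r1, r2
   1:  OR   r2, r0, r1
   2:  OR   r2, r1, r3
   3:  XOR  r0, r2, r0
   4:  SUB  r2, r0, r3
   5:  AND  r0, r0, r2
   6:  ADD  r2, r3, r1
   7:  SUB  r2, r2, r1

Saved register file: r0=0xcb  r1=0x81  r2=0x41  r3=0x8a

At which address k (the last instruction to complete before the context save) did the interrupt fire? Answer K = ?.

after  0: r0=0x40 r1=0x81 r2=0xeb r3=0x8a  N=1 Z=0
after  1: r0=0x40 r1=0x81 r2=0xc1 r3=0x8a  N=1 Z=0
after  2: r0=0x40 r1=0x81 r2=0x8b r3=0x8a  N=1 Z=0
after  3: r0=0xcb r1=0x81 r2=0x8b r3=0x8a  N=1 Z=0
after  4: r0=0xcb r1=0x81 r2=0x41 r3=0x8a  N=0 Z=0
-- IRQ taken; context saved, return-PC = 5 --

K = 4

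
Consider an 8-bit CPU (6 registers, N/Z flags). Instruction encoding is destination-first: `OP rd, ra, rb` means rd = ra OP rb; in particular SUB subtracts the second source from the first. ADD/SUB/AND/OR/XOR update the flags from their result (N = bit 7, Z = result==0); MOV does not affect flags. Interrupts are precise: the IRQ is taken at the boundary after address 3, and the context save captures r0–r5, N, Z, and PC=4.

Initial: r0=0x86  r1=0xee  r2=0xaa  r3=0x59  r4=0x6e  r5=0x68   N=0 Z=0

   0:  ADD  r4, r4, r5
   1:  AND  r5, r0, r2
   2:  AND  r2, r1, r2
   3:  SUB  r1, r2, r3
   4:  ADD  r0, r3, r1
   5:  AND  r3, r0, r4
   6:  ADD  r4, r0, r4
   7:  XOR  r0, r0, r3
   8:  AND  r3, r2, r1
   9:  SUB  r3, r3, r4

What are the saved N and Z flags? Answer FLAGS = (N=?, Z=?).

after  0: r0=0x86 r1=0xee r2=0xaa r3=0x59 r4=0xd6 r5=0x68  N=1 Z=0
after  1: r0=0x86 r1=0xee r2=0xaa r3=0x59 r4=0xd6 r5=0x82  N=1 Z=0
after  2: r0=0x86 r1=0xee r2=0xaa r3=0x59 r4=0xd6 r5=0x82  N=1 Z=0
after  3: r0=0x86 r1=0x51 r2=0xaa r3=0x59 r4=0xd6 r5=0x82  N=0 Z=0
-- IRQ taken; context saved, return-PC = 4 --

FLAGS = (N=0, Z=0)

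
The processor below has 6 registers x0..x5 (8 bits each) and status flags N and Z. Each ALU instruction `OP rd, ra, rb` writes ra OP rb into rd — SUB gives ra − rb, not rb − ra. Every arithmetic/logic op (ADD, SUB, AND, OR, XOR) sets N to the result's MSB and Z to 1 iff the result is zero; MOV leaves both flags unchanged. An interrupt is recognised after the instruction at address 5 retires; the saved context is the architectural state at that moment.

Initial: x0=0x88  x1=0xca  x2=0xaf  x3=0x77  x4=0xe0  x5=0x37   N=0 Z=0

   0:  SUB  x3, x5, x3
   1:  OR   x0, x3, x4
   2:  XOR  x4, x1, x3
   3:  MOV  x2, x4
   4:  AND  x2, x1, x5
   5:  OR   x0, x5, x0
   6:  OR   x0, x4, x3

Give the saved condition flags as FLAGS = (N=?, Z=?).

after  0: x0=0x88 x1=0xca x2=0xaf x3=0xc0 x4=0xe0 x5=0x37  N=1 Z=0
after  1: x0=0xe0 x1=0xca x2=0xaf x3=0xc0 x4=0xe0 x5=0x37  N=1 Z=0
after  2: x0=0xe0 x1=0xca x2=0xaf x3=0xc0 x4=0x0a x5=0x37  N=0 Z=0
after  3: x0=0xe0 x1=0xca x2=0x0a x3=0xc0 x4=0x0a x5=0x37  N=0 Z=0
after  4: x0=0xe0 x1=0xca x2=0x02 x3=0xc0 x4=0x0a x5=0x37  N=0 Z=0
after  5: x0=0xf7 x1=0xca x2=0x02 x3=0xc0 x4=0x0a x5=0x37  N=1 Z=0
-- IRQ taken; context saved, return-PC = 6 --

FLAGS = (N=1, Z=0)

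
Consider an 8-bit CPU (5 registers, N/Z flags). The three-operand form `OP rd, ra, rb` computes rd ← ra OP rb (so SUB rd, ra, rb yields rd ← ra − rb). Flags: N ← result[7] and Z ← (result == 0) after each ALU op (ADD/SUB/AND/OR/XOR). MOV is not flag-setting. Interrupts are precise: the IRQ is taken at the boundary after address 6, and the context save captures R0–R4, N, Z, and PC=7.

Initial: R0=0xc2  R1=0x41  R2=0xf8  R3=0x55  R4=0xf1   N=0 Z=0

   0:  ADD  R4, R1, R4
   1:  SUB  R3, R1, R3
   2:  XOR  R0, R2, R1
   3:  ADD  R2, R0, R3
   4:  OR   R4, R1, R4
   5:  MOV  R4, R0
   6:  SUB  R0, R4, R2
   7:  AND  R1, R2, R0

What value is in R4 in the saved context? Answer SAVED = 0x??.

SAVED = 0xb9

after  0: R0=0xc2 R1=0x41 R2=0xf8 R3=0x55 R4=0x32  N=0 Z=0
after  1: R0=0xc2 R1=0x41 R2=0xf8 R3=0xec R4=0x32  N=1 Z=0
after  2: R0=0xb9 R1=0x41 R2=0xf8 R3=0xec R4=0x32  N=1 Z=0
after  3: R0=0xb9 R1=0x41 R2=0xa5 R3=0xec R4=0x32  N=1 Z=0
after  4: R0=0xb9 R1=0x41 R2=0xa5 R3=0xec R4=0x73  N=0 Z=0
after  5: R0=0xb9 R1=0x41 R2=0xa5 R3=0xec R4=0xb9  N=0 Z=0
after  6: R0=0x14 R1=0x41 R2=0xa5 R3=0xec R4=0xb9  N=0 Z=0
-- IRQ taken; context saved, return-PC = 7 --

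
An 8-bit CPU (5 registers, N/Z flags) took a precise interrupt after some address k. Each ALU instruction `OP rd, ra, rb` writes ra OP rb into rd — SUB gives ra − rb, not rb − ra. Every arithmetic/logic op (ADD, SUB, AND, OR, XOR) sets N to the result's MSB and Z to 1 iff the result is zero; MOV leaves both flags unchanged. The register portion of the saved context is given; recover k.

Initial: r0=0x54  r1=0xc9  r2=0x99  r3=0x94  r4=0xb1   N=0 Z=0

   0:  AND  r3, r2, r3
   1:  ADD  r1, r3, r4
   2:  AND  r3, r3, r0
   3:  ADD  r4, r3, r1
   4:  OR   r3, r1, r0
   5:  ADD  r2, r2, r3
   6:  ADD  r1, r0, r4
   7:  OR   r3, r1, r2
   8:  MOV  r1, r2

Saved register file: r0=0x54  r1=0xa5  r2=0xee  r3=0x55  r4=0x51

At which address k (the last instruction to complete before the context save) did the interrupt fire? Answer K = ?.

after  0: r0=0x54 r1=0xc9 r2=0x99 r3=0x90 r4=0xb1  N=1 Z=0
after  1: r0=0x54 r1=0x41 r2=0x99 r3=0x90 r4=0xb1  N=0 Z=0
after  2: r0=0x54 r1=0x41 r2=0x99 r3=0x10 r4=0xb1  N=0 Z=0
after  3: r0=0x54 r1=0x41 r2=0x99 r3=0x10 r4=0x51  N=0 Z=0
after  4: r0=0x54 r1=0x41 r2=0x99 r3=0x55 r4=0x51  N=0 Z=0
after  5: r0=0x54 r1=0x41 r2=0xee r3=0x55 r4=0x51  N=1 Z=0
after  6: r0=0x54 r1=0xa5 r2=0xee r3=0x55 r4=0x51  N=1 Z=0
-- IRQ taken; context saved, return-PC = 7 --

K = 6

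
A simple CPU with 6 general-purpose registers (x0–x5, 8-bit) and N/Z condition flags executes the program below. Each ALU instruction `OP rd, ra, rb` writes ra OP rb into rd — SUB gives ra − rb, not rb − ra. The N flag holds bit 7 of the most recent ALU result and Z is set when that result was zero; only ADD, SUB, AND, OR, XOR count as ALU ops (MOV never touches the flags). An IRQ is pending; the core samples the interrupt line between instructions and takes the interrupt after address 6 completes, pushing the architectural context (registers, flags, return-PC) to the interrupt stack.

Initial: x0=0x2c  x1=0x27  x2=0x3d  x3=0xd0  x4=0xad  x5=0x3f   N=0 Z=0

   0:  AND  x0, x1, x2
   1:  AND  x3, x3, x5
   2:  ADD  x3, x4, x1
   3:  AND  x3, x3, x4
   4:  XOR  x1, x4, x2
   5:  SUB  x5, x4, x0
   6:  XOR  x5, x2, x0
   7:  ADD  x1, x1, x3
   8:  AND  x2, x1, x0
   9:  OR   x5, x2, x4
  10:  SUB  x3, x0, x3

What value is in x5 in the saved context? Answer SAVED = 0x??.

after  0: x0=0x25 x1=0x27 x2=0x3d x3=0xd0 x4=0xad x5=0x3f  N=0 Z=0
after  1: x0=0x25 x1=0x27 x2=0x3d x3=0x10 x4=0xad x5=0x3f  N=0 Z=0
after  2: x0=0x25 x1=0x27 x2=0x3d x3=0xd4 x4=0xad x5=0x3f  N=1 Z=0
after  3: x0=0x25 x1=0x27 x2=0x3d x3=0x84 x4=0xad x5=0x3f  N=1 Z=0
after  4: x0=0x25 x1=0x90 x2=0x3d x3=0x84 x4=0xad x5=0x3f  N=1 Z=0
after  5: x0=0x25 x1=0x90 x2=0x3d x3=0x84 x4=0xad x5=0x88  N=1 Z=0
after  6: x0=0x25 x1=0x90 x2=0x3d x3=0x84 x4=0xad x5=0x18  N=0 Z=0
-- IRQ taken; context saved, return-PC = 7 --

SAVED = 0x18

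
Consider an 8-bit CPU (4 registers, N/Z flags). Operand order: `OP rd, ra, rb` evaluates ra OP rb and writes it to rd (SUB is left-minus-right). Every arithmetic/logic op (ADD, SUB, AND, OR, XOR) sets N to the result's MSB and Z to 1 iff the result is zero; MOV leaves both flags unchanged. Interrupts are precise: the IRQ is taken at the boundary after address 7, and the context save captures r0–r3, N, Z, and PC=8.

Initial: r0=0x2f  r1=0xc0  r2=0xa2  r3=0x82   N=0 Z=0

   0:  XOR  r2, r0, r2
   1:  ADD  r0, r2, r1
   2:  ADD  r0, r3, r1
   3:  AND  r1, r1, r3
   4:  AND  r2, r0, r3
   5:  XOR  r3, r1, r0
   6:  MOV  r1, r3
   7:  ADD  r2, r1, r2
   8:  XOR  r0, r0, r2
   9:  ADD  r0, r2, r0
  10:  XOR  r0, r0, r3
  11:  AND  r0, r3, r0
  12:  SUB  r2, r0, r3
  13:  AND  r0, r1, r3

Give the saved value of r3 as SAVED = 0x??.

after  0: r0=0x2f r1=0xc0 r2=0x8d r3=0x82  N=1 Z=0
after  1: r0=0x4d r1=0xc0 r2=0x8d r3=0x82  N=0 Z=0
after  2: r0=0x42 r1=0xc0 r2=0x8d r3=0x82  N=0 Z=0
after  3: r0=0x42 r1=0x80 r2=0x8d r3=0x82  N=1 Z=0
after  4: r0=0x42 r1=0x80 r2=0x02 r3=0x82  N=0 Z=0
after  5: r0=0x42 r1=0x80 r2=0x02 r3=0xc2  N=1 Z=0
after  6: r0=0x42 r1=0xc2 r2=0x02 r3=0xc2  N=1 Z=0
after  7: r0=0x42 r1=0xc2 r2=0xc4 r3=0xc2  N=1 Z=0
-- IRQ taken; context saved, return-PC = 8 --

SAVED = 0xc2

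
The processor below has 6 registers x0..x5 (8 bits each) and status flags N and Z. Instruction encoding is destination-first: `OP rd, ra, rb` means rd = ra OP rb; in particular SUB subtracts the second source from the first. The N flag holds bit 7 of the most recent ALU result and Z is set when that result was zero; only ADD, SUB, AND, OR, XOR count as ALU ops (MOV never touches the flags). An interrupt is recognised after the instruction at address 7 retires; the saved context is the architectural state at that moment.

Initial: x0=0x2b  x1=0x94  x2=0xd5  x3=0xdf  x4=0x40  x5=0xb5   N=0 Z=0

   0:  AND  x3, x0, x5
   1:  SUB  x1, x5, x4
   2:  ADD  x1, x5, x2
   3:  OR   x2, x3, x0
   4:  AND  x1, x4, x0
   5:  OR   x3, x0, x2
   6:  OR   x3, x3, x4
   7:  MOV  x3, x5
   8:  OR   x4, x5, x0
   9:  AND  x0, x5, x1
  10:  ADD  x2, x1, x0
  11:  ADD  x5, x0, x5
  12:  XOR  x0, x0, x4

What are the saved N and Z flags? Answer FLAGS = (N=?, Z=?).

FLAGS = (N=0, Z=0)

after  0: x0=0x2b x1=0x94 x2=0xd5 x3=0x21 x4=0x40 x5=0xb5  N=0 Z=0
after  1: x0=0x2b x1=0x75 x2=0xd5 x3=0x21 x4=0x40 x5=0xb5  N=0 Z=0
after  2: x0=0x2b x1=0x8a x2=0xd5 x3=0x21 x4=0x40 x5=0xb5  N=1 Z=0
after  3: x0=0x2b x1=0x8a x2=0x2b x3=0x21 x4=0x40 x5=0xb5  N=0 Z=0
after  4: x0=0x2b x1=0x00 x2=0x2b x3=0x21 x4=0x40 x5=0xb5  N=0 Z=1
after  5: x0=0x2b x1=0x00 x2=0x2b x3=0x2b x4=0x40 x5=0xb5  N=0 Z=0
after  6: x0=0x2b x1=0x00 x2=0x2b x3=0x6b x4=0x40 x5=0xb5  N=0 Z=0
after  7: x0=0x2b x1=0x00 x2=0x2b x3=0xb5 x4=0x40 x5=0xb5  N=0 Z=0
-- IRQ taken; context saved, return-PC = 8 --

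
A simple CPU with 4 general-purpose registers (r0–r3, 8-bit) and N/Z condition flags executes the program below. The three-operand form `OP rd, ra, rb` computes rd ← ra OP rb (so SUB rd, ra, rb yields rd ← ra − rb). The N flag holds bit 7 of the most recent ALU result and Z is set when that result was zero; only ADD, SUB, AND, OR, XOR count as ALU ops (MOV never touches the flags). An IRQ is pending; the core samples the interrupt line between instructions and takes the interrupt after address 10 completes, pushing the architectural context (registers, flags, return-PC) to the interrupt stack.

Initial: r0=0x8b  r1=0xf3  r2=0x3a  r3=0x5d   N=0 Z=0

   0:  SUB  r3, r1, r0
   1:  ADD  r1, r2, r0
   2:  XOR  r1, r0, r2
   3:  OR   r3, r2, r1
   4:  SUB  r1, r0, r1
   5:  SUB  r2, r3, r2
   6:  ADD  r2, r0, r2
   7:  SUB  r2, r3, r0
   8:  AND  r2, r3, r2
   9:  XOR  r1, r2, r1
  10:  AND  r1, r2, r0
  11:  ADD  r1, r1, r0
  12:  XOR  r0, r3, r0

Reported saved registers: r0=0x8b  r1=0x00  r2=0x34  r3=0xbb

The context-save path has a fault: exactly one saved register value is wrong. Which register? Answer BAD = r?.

BAD = r2

after  0: r0=0x8b r1=0xf3 r2=0x3a r3=0x68  N=0 Z=0
after  1: r0=0x8b r1=0xc5 r2=0x3a r3=0x68  N=1 Z=0
after  2: r0=0x8b r1=0xb1 r2=0x3a r3=0x68  N=1 Z=0
after  3: r0=0x8b r1=0xb1 r2=0x3a r3=0xbb  N=1 Z=0
after  4: r0=0x8b r1=0xda r2=0x3a r3=0xbb  N=1 Z=0
after  5: r0=0x8b r1=0xda r2=0x81 r3=0xbb  N=1 Z=0
after  6: r0=0x8b r1=0xda r2=0x0c r3=0xbb  N=0 Z=0
after  7: r0=0x8b r1=0xda r2=0x30 r3=0xbb  N=0 Z=0
after  8: r0=0x8b r1=0xda r2=0x30 r3=0xbb  N=0 Z=0
after  9: r0=0x8b r1=0xea r2=0x30 r3=0xbb  N=1 Z=0
after 10: r0=0x8b r1=0x00 r2=0x30 r3=0xbb  N=0 Z=1
-- IRQ taken; context saved, return-PC = 11 --
mismatch: r2: reported 0x34 vs actual 0x30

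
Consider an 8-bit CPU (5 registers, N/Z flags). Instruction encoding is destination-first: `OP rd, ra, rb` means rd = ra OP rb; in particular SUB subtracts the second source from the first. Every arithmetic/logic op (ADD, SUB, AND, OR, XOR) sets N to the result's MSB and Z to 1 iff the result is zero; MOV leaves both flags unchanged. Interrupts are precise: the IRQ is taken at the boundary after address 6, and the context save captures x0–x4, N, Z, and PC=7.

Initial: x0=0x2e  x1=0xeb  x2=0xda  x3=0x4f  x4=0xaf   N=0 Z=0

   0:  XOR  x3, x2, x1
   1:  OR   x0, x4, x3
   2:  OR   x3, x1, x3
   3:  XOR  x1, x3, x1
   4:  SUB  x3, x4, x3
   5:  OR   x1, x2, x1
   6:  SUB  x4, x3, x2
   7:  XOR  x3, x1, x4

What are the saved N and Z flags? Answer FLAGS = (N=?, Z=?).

after  0: x0=0x2e x1=0xeb x2=0xda x3=0x31 x4=0xaf  N=0 Z=0
after  1: x0=0xbf x1=0xeb x2=0xda x3=0x31 x4=0xaf  N=1 Z=0
after  2: x0=0xbf x1=0xeb x2=0xda x3=0xfb x4=0xaf  N=1 Z=0
after  3: x0=0xbf x1=0x10 x2=0xda x3=0xfb x4=0xaf  N=0 Z=0
after  4: x0=0xbf x1=0x10 x2=0xda x3=0xb4 x4=0xaf  N=1 Z=0
after  5: x0=0xbf x1=0xda x2=0xda x3=0xb4 x4=0xaf  N=1 Z=0
after  6: x0=0xbf x1=0xda x2=0xda x3=0xb4 x4=0xda  N=1 Z=0
-- IRQ taken; context saved, return-PC = 7 --

FLAGS = (N=1, Z=0)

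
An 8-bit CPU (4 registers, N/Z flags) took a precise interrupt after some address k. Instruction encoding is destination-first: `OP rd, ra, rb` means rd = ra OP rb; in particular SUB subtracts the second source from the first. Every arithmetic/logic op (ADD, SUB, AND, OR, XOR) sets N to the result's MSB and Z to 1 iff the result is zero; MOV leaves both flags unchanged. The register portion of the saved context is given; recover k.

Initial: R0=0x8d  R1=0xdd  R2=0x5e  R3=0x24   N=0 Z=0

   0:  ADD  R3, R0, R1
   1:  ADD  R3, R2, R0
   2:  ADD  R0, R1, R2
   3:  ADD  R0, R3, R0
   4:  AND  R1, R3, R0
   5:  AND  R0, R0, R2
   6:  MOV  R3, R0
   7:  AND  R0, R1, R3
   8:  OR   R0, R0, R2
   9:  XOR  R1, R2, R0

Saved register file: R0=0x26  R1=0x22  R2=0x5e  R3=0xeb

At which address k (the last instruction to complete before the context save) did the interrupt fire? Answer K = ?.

K = 4

after  0: R0=0x8d R1=0xdd R2=0x5e R3=0x6a  N=0 Z=0
after  1: R0=0x8d R1=0xdd R2=0x5e R3=0xeb  N=1 Z=0
after  2: R0=0x3b R1=0xdd R2=0x5e R3=0xeb  N=0 Z=0
after  3: R0=0x26 R1=0xdd R2=0x5e R3=0xeb  N=0 Z=0
after  4: R0=0x26 R1=0x22 R2=0x5e R3=0xeb  N=0 Z=0
-- IRQ taken; context saved, return-PC = 5 --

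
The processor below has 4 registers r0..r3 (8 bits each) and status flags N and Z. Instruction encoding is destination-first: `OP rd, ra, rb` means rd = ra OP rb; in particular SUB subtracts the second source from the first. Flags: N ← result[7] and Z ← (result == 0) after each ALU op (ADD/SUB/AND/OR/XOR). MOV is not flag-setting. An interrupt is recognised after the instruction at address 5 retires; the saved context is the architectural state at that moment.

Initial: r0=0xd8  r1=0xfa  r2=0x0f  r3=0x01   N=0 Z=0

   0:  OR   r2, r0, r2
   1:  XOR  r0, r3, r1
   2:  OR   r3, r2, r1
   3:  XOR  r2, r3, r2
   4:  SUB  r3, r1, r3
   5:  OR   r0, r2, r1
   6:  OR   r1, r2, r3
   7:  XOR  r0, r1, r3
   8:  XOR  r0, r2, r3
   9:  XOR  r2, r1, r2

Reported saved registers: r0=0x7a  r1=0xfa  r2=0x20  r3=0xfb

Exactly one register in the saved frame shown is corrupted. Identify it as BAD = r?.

after  0: r0=0xd8 r1=0xfa r2=0xdf r3=0x01  N=1 Z=0
after  1: r0=0xfb r1=0xfa r2=0xdf r3=0x01  N=1 Z=0
after  2: r0=0xfb r1=0xfa r2=0xdf r3=0xff  N=1 Z=0
after  3: r0=0xfb r1=0xfa r2=0x20 r3=0xff  N=0 Z=0
after  4: r0=0xfb r1=0xfa r2=0x20 r3=0xfb  N=1 Z=0
after  5: r0=0xfa r1=0xfa r2=0x20 r3=0xfb  N=1 Z=0
-- IRQ taken; context saved, return-PC = 6 --
mismatch: r0: reported 0x7a vs actual 0xfa

BAD = r0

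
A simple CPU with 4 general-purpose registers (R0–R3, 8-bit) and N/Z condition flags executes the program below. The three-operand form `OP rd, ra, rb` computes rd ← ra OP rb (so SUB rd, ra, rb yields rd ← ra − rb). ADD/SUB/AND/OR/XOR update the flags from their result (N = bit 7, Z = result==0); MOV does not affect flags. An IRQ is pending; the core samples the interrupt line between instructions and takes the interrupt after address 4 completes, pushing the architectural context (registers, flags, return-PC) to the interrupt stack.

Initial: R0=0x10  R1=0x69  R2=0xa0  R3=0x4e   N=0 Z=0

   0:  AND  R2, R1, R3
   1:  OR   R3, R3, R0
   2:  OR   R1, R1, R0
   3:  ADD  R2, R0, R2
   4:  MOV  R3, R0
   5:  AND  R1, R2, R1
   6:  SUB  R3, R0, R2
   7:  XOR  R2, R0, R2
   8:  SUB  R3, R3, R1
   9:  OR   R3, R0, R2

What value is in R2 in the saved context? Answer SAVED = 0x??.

SAVED = 0x58

after  0: R0=0x10 R1=0x69 R2=0x48 R3=0x4e  N=0 Z=0
after  1: R0=0x10 R1=0x69 R2=0x48 R3=0x5e  N=0 Z=0
after  2: R0=0x10 R1=0x79 R2=0x48 R3=0x5e  N=0 Z=0
after  3: R0=0x10 R1=0x79 R2=0x58 R3=0x5e  N=0 Z=0
after  4: R0=0x10 R1=0x79 R2=0x58 R3=0x10  N=0 Z=0
-- IRQ taken; context saved, return-PC = 5 --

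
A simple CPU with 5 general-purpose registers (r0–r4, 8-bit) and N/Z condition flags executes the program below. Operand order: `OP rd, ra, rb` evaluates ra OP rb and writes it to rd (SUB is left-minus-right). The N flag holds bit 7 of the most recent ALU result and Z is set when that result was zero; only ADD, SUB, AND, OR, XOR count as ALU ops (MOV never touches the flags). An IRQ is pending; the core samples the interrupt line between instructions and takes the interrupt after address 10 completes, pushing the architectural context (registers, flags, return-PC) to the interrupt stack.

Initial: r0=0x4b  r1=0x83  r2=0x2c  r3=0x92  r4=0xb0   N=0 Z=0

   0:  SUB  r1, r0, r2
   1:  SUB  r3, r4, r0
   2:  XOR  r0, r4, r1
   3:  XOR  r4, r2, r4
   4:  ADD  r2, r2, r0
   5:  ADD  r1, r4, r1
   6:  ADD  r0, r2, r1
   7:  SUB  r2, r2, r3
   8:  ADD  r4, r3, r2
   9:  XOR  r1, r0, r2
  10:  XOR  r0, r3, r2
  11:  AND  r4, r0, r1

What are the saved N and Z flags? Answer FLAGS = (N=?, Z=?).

after  0: r0=0x4b r1=0x1f r2=0x2c r3=0x92 r4=0xb0  N=0 Z=0
after  1: r0=0x4b r1=0x1f r2=0x2c r3=0x65 r4=0xb0  N=0 Z=0
after  2: r0=0xaf r1=0x1f r2=0x2c r3=0x65 r4=0xb0  N=1 Z=0
after  3: r0=0xaf r1=0x1f r2=0x2c r3=0x65 r4=0x9c  N=1 Z=0
after  4: r0=0xaf r1=0x1f r2=0xdb r3=0x65 r4=0x9c  N=1 Z=0
after  5: r0=0xaf r1=0xbb r2=0xdb r3=0x65 r4=0x9c  N=1 Z=0
after  6: r0=0x96 r1=0xbb r2=0xdb r3=0x65 r4=0x9c  N=1 Z=0
after  7: r0=0x96 r1=0xbb r2=0x76 r3=0x65 r4=0x9c  N=0 Z=0
after  8: r0=0x96 r1=0xbb r2=0x76 r3=0x65 r4=0xdb  N=1 Z=0
after  9: r0=0x96 r1=0xe0 r2=0x76 r3=0x65 r4=0xdb  N=1 Z=0
after 10: r0=0x13 r1=0xe0 r2=0x76 r3=0x65 r4=0xdb  N=0 Z=0
-- IRQ taken; context saved, return-PC = 11 --

FLAGS = (N=0, Z=0)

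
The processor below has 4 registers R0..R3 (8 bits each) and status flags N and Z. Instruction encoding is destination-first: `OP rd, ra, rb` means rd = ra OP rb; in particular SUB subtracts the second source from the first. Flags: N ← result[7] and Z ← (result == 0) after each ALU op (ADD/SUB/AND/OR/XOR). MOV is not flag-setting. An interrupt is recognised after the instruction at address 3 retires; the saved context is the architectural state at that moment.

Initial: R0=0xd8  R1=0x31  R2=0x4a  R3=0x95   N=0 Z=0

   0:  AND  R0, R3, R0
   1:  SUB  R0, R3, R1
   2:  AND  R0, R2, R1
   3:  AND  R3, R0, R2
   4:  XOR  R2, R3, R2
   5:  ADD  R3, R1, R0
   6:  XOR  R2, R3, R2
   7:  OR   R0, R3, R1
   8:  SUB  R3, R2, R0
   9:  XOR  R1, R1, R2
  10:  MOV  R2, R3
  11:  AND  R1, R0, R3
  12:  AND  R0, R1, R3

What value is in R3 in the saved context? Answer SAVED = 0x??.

SAVED = 0x00

after  0: R0=0x90 R1=0x31 R2=0x4a R3=0x95  N=1 Z=0
after  1: R0=0x64 R1=0x31 R2=0x4a R3=0x95  N=0 Z=0
after  2: R0=0x00 R1=0x31 R2=0x4a R3=0x95  N=0 Z=1
after  3: R0=0x00 R1=0x31 R2=0x4a R3=0x00  N=0 Z=1
-- IRQ taken; context saved, return-PC = 4 --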